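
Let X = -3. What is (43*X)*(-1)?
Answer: 129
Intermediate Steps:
(43*X)*(-1) = (43*(-3))*(-1) = -129*(-1) = 129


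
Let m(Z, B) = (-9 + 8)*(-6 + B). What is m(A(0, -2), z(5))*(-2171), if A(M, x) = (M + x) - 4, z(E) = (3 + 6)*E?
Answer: 84669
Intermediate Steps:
z(E) = 9*E
A(M, x) = -4 + M + x
m(Z, B) = 6 - B (m(Z, B) = -(-6 + B) = 6 - B)
m(A(0, -2), z(5))*(-2171) = (6 - 9*5)*(-2171) = (6 - 1*45)*(-2171) = (6 - 45)*(-2171) = -39*(-2171) = 84669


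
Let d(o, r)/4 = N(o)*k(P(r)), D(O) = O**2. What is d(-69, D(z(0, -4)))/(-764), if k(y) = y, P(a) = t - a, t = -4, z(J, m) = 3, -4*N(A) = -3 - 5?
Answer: 26/191 ≈ 0.13613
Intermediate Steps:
N(A) = 2 (N(A) = -(-3 - 5)/4 = -1/4*(-8) = 2)
P(a) = -4 - a
d(o, r) = -32 - 8*r (d(o, r) = 4*(2*(-4 - r)) = 4*(-8 - 2*r) = -32 - 8*r)
d(-69, D(z(0, -4)))/(-764) = (-32 - 8*3**2)/(-764) = (-32 - 8*9)*(-1/764) = (-32 - 72)*(-1/764) = -104*(-1/764) = 26/191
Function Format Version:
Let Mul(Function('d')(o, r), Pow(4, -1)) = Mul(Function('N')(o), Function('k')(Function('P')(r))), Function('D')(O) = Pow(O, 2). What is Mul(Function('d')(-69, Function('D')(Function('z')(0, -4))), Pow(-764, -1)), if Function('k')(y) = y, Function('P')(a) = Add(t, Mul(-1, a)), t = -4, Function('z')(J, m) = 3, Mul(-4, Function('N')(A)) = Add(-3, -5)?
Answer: Rational(26, 191) ≈ 0.13613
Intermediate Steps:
Function('N')(A) = 2 (Function('N')(A) = Mul(Rational(-1, 4), Add(-3, -5)) = Mul(Rational(-1, 4), -8) = 2)
Function('P')(a) = Add(-4, Mul(-1, a))
Function('d')(o, r) = Add(-32, Mul(-8, r)) (Function('d')(o, r) = Mul(4, Mul(2, Add(-4, Mul(-1, r)))) = Mul(4, Add(-8, Mul(-2, r))) = Add(-32, Mul(-8, r)))
Mul(Function('d')(-69, Function('D')(Function('z')(0, -4))), Pow(-764, -1)) = Mul(Add(-32, Mul(-8, Pow(3, 2))), Pow(-764, -1)) = Mul(Add(-32, Mul(-8, 9)), Rational(-1, 764)) = Mul(Add(-32, -72), Rational(-1, 764)) = Mul(-104, Rational(-1, 764)) = Rational(26, 191)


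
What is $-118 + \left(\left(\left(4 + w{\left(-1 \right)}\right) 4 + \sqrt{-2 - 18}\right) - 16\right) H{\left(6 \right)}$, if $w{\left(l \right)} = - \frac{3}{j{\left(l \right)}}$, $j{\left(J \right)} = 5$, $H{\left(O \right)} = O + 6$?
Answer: $- \frac{734}{5} + 24 i \sqrt{5} \approx -146.8 + 53.666 i$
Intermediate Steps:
$H{\left(O \right)} = 6 + O$
$w{\left(l \right)} = - \frac{3}{5}$
$-118 + \left(\left(\left(4 + w{\left(-1 \right)}\right) 4 + \sqrt{-2 - 18}\right) - 16\right) H{\left(6 \right)} = -118 + \left(\left(\left(4 - \frac{3}{5}\right) 4 + \sqrt{-2 - 18}\right) - 16\right) \left(6 + 6\right) = -118 + \left(\left(\frac{17}{5} \cdot 4 + \sqrt{-20}\right) - 16\right) 12 = -118 + \left(\left(\frac{68}{5} + 2 i \sqrt{5}\right) - 16\right) 12 = -118 + \left(- \frac{12}{5} + 2 i \sqrt{5}\right) 12 = -118 - \left(\frac{144}{5} - 24 i \sqrt{5}\right) = - \frac{734}{5} + 24 i \sqrt{5}$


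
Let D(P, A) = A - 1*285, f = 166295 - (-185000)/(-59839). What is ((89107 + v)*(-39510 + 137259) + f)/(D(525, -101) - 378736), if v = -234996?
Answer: 142220723299479/3781046893 ≈ 37614.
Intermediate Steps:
f = 9950741505/59839 (f = 166295 - (-185000)*(-1)/59839 = 166295 - 1*185000/59839 = 166295 - 185000/59839 = 9950741505/59839 ≈ 1.6629e+5)
D(P, A) = -285 + A (D(P, A) = A - 285 = -285 + A)
((89107 + v)*(-39510 + 137259) + f)/(D(525, -101) - 378736) = ((89107 - 234996)*(-39510 + 137259) + 9950741505/59839)/((-285 - 101) - 378736) = (-145889*97749 + 9950741505/59839)/(-386 - 378736) = (-14260503861 + 9950741505/59839)/(-379122) = -853324339796874/59839*(-1/379122) = 142220723299479/3781046893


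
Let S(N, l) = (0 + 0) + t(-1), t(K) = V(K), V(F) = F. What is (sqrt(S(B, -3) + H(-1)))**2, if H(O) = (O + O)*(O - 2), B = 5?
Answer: 5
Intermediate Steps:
t(K) = K
H(O) = 2*O*(-2 + O) (H(O) = (2*O)*(-2 + O) = 2*O*(-2 + O))
S(N, l) = -1 (S(N, l) = (0 + 0) - 1 = 0 - 1 = -1)
(sqrt(S(B, -3) + H(-1)))**2 = (sqrt(-1 + 2*(-1)*(-2 - 1)))**2 = (sqrt(-1 + 2*(-1)*(-3)))**2 = (sqrt(-1 + 6))**2 = (sqrt(5))**2 = 5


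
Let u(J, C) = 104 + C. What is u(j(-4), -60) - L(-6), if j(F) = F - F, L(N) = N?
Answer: 50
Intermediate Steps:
j(F) = 0
u(j(-4), -60) - L(-6) = (104 - 60) - 1*(-6) = 44 + 6 = 50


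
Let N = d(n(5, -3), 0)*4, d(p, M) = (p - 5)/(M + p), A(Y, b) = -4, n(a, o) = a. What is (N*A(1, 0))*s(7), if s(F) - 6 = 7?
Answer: 0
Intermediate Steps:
d(p, M) = (-5 + p)/(M + p)
N = 0 (N = ((-5 + 5)/(0 + 5))*4 = (0/5)*4 = ((⅕)*0)*4 = 0*4 = 0)
s(F) = 13 (s(F) = 6 + 7 = 13)
(N*A(1, 0))*s(7) = (0*(-4))*13 = 0*13 = 0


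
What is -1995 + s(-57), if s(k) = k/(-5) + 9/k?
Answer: -188457/95 ≈ -1983.8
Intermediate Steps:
s(k) = 9/k - k/5 (s(k) = k*(-⅕) + 9/k = -k/5 + 9/k = 9/k - k/5)
-1995 + s(-57) = -1995 + (9/(-57) - ⅕*(-57)) = -1995 + (9*(-1/57) + 57/5) = -1995 + (-3/19 + 57/5) = -1995 + 1068/95 = -188457/95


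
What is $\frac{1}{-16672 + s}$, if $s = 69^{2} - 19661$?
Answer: $- \frac{1}{31572} \approx -3.1674 \cdot 10^{-5}$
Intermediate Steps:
$s = -14900$ ($s = 4761 - 19661 = -14900$)
$\frac{1}{-16672 + s} = \frac{1}{-16672 - 14900} = \frac{1}{-31572} = - \frac{1}{31572}$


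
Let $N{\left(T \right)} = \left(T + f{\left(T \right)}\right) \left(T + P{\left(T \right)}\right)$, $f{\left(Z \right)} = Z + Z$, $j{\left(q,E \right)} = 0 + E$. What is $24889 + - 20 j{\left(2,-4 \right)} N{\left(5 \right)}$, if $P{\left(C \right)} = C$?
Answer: $36889$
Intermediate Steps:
$j{\left(q,E \right)} = E$
$f{\left(Z \right)} = 2 Z$
$N{\left(T \right)} = 6 T^{2}$ ($N{\left(T \right)} = \left(T + 2 T\right) \left(T + T\right) = 3 T 2 T = 6 T^{2}$)
$24889 + - 20 j{\left(2,-4 \right)} N{\left(5 \right)} = 24889 + \left(-20\right) \left(-4\right) 6 \cdot 5^{2} = 24889 + 80 \cdot 6 \cdot 25 = 24889 + 80 \cdot 150 = 24889 + 12000 = 36889$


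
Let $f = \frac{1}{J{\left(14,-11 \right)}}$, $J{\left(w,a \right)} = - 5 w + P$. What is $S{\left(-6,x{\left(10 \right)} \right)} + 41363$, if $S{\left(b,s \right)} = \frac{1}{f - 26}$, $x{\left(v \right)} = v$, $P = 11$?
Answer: $\frac{63492146}{1535} \approx 41363.0$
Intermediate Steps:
$J{\left(w,a \right)} = 11 - 5 w$ ($J{\left(w,a \right)} = - 5 w + 11 = 11 - 5 w$)
$f = - \frac{1}{59}$ ($f = \frac{1}{11 - 70} = \frac{1}{-59} = - \frac{1}{59} \approx -0.016949$)
$S{\left(b,s \right)} = - \frac{59}{1535}$ ($S{\left(b,s \right)} = \frac{1}{- \frac{1}{59} - 26} = \frac{1}{- \frac{1535}{59}} = - \frac{59}{1535}$)
$S{\left(-6,x{\left(10 \right)} \right)} + 41363 = - \frac{59}{1535} + 41363 = \frac{63492146}{1535}$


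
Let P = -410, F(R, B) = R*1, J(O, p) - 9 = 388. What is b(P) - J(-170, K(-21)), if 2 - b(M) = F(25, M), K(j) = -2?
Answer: -420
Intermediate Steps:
J(O, p) = 397 (J(O, p) = 9 + 388 = 397)
F(R, B) = R
b(M) = -23 (b(M) = 2 - 1*25 = 2 - 25 = -23)
b(P) - J(-170, K(-21)) = -23 - 1*397 = -23 - 397 = -420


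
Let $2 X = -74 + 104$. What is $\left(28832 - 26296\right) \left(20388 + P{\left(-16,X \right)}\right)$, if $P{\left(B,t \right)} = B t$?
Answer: $51095328$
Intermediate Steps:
$X = 15$ ($X = \frac{-74 + 104}{2} = \frac{1}{2} \cdot 30 = 15$)
$\left(28832 - 26296\right) \left(20388 + P{\left(-16,X \right)}\right) = \left(28832 - 26296\right) \left(20388 - 240\right) = 2536 \left(20388 - 240\right) = 2536 \cdot 20148 = 51095328$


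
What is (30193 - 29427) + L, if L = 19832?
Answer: 20598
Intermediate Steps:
(30193 - 29427) + L = (30193 - 29427) + 19832 = 766 + 19832 = 20598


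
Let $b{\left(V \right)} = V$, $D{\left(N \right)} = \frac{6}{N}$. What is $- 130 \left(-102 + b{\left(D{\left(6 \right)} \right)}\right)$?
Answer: $13130$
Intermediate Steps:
$- 130 \left(-102 + b{\left(D{\left(6 \right)} \right)}\right) = - 130 \left(-102 + \frac{6}{6}\right) = - 130 \left(-102 + 6 \cdot \frac{1}{6}\right) = - 130 \left(-102 + 1\right) = \left(-130\right) \left(-101\right) = 13130$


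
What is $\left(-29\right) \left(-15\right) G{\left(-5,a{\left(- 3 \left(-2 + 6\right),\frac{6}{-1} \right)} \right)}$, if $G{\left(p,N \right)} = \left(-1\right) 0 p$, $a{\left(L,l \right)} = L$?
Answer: $0$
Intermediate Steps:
$G{\left(p,N \right)} = 0$ ($G{\left(p,N \right)} = 0 p = 0$)
$\left(-29\right) \left(-15\right) G{\left(-5,a{\left(- 3 \left(-2 + 6\right),\frac{6}{-1} \right)} \right)} = \left(-29\right) \left(-15\right) 0 = 435 \cdot 0 = 0$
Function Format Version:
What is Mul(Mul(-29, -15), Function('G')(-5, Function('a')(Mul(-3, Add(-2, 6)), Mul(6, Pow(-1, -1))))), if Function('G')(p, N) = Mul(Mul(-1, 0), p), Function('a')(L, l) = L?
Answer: 0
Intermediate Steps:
Function('G')(p, N) = 0 (Function('G')(p, N) = Mul(0, p) = 0)
Mul(Mul(-29, -15), Function('G')(-5, Function('a')(Mul(-3, Add(-2, 6)), Mul(6, Pow(-1, -1))))) = Mul(Mul(-29, -15), 0) = Mul(435, 0) = 0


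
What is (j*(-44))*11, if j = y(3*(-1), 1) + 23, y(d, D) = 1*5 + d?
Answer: -12100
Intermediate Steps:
y(d, D) = 5 + d
j = 25 (j = (5 + 3*(-1)) + 23 = (5 - 3) + 23 = 2 + 23 = 25)
(j*(-44))*11 = (25*(-44))*11 = -1100*11 = -12100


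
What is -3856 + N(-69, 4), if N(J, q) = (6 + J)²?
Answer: 113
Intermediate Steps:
-3856 + N(-69, 4) = -3856 + (6 - 69)² = -3856 + (-63)² = -3856 + 3969 = 113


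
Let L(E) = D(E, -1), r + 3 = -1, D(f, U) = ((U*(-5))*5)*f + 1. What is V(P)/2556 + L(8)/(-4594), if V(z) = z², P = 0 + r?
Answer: -110063/2935566 ≈ -0.037493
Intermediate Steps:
D(f, U) = 1 - 25*U*f (D(f, U) = (-5*U*5)*f + 1 = (-25*U)*f + 1 = -25*U*f + 1 = 1 - 25*U*f)
r = -4 (r = -3 - 1 = -4)
P = -4 (P = 0 - 4 = -4)
L(E) = 1 + 25*E (L(E) = 1 - 25*(-1)*E = 1 + 25*E)
V(P)/2556 + L(8)/(-4594) = (-4)²/2556 + (1 + 25*8)/(-4594) = 16*(1/2556) + (1 + 200)*(-1/4594) = 4/639 + 201*(-1/4594) = 4/639 - 201/4594 = -110063/2935566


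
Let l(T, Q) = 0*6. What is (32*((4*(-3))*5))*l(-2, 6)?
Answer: 0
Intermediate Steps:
l(T, Q) = 0
(32*((4*(-3))*5))*l(-2, 6) = (32*((4*(-3))*5))*0 = (32*(-12*5))*0 = (32*(-60))*0 = -1920*0 = 0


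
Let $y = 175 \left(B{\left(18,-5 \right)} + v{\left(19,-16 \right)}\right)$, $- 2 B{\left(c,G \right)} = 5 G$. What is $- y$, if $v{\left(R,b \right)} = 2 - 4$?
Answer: $- \frac{3675}{2} \approx -1837.5$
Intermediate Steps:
$v{\left(R,b \right)} = -2$
$B{\left(c,G \right)} = - \frac{5 G}{2}$
$y = \frac{3675}{2}$ ($y = 175 \left(\left(- \frac{5}{2}\right) \left(-5\right) - 2\right) = 175 \left(\frac{25}{2} - 2\right) = 175 \cdot \frac{21}{2} = \frac{3675}{2} \approx 1837.5$)
$- y = \left(-1\right) \frac{3675}{2} = - \frac{3675}{2}$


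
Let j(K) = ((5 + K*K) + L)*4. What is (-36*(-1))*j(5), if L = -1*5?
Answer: 3600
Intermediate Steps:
L = -5
j(K) = 4*K**2 (j(K) = ((5 + K*K) - 5)*4 = ((5 + K**2) - 5)*4 = K**2*4 = 4*K**2)
(-36*(-1))*j(5) = (-36*(-1))*(4*5**2) = 36*(4*25) = 36*100 = 3600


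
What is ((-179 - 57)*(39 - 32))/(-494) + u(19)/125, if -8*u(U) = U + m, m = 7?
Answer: 409789/123500 ≈ 3.3181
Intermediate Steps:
u(U) = -7/8 - U/8 (u(U) = -(U + 7)/8 = -(7 + U)/8 = -7/8 - U/8)
((-179 - 57)*(39 - 32))/(-494) + u(19)/125 = ((-179 - 57)*(39 - 32))/(-494) + (-7/8 - ⅛*19)/125 = -236*7*(-1/494) + (-7/8 - 19/8)*(1/125) = -1652*(-1/494) - 13/4*1/125 = 826/247 - 13/500 = 409789/123500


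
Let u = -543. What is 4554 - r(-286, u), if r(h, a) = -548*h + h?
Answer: -151888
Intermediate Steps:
r(h, a) = -547*h
4554 - r(-286, u) = 4554 - (-547)*(-286) = 4554 - 1*156442 = 4554 - 156442 = -151888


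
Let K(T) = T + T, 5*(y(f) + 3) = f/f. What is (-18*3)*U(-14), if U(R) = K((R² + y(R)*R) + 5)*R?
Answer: 1815912/5 ≈ 3.6318e+5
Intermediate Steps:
y(f) = -14/5 (y(f) = -3 + (f/f)/5 = -3 + (⅕)*1 = -3 + ⅕ = -14/5)
K(T) = 2*T
U(R) = R*(10 + 2*R² - 28*R/5) (U(R) = (2*((R² - 14*R/5) + 5))*R = (2*(5 + R² - 14*R/5))*R = (10 + 2*R² - 28*R/5)*R = R*(10 + 2*R² - 28*R/5))
(-18*3)*U(-14) = (-18*3)*((⅖)*(-14)*(25 - 14*(-14) + 5*(-14)²)) = -108*(-14)*(25 + 196 + 5*196)/5 = -108*(-14)*(25 + 196 + 980)/5 = -108*(-14)*1201/5 = -54*(-33628/5) = 1815912/5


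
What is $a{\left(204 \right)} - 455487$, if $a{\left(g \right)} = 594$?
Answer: $-454893$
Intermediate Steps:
$a{\left(204 \right)} - 455487 = 594 - 455487 = -454893$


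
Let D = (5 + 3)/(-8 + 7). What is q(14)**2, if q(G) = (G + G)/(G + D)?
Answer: 196/9 ≈ 21.778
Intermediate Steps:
D = -8 (D = 8/(-1) = 8*(-1) = -8)
q(G) = 2*G/(-8 + G) (q(G) = (G + G)/(G - 8) = (2*G)/(-8 + G) = 2*G/(-8 + G))
q(14)**2 = (2*14/(-8 + 14))**2 = (2*14/6)**2 = (2*14*(1/6))**2 = (14/3)**2 = 196/9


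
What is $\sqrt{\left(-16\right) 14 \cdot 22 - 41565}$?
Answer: $i \sqrt{46493} \approx 215.62 i$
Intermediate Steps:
$\sqrt{\left(-16\right) 14 \cdot 22 - 41565} = \sqrt{\left(-224\right) 22 - 41565} = \sqrt{-4928 - 41565} = \sqrt{-46493} = i \sqrt{46493}$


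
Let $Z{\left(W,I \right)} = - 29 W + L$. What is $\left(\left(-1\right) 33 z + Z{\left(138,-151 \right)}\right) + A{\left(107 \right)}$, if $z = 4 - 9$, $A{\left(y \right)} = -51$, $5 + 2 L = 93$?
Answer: $-3844$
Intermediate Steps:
$L = 44$ ($L = - \frac{5}{2} + \frac{1}{2} \cdot 93 = - \frac{5}{2} + \frac{93}{2} = 44$)
$z = -5$ ($z = 4 - 9 = -5$)
$Z{\left(W,I \right)} = 44 - 29 W$ ($Z{\left(W,I \right)} = - 29 W + 44 = 44 - 29 W$)
$\left(\left(-1\right) 33 z + Z{\left(138,-151 \right)}\right) + A{\left(107 \right)} = \left(\left(-1\right) 33 \left(-5\right) + \left(44 - 4002\right)\right) - 51 = \left(\left(-33\right) \left(-5\right) + \left(44 - 4002\right)\right) - 51 = \left(165 - 3958\right) - 51 = -3793 - 51 = -3844$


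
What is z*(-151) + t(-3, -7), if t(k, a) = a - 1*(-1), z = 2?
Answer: -308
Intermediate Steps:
t(k, a) = 1 + a (t(k, a) = a + 1 = 1 + a)
z*(-151) + t(-3, -7) = 2*(-151) + (1 - 7) = -302 - 6 = -308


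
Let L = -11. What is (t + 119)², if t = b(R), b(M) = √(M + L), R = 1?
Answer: (119 + I*√10)² ≈ 14151.0 + 752.62*I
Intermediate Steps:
b(M) = √(-11 + M) (b(M) = √(M - 11) = √(-11 + M))
t = I*√10 (t = √(-11 + 1) = √(-10) = I*√10 ≈ 3.1623*I)
(t + 119)² = (I*√10 + 119)² = (119 + I*√10)²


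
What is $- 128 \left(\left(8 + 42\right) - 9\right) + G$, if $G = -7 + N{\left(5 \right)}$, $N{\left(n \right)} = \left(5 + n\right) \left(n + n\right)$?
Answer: $-5155$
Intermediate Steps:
$N{\left(n \right)} = 2 n \left(5 + n\right)$ ($N{\left(n \right)} = \left(5 + n\right) 2 n = 2 n \left(5 + n\right)$)
$G = 93$ ($G = -7 + 2 \cdot 5 \left(5 + 5\right) = -7 + 2 \cdot 5 \cdot 10 = -7 + 100 = 93$)
$- 128 \left(\left(8 + 42\right) - 9\right) + G = - 128 \left(\left(8 + 42\right) - 9\right) + 93 = - 128 \left(50 - 9\right) + 93 = \left(-128\right) 41 + 93 = -5248 + 93 = -5155$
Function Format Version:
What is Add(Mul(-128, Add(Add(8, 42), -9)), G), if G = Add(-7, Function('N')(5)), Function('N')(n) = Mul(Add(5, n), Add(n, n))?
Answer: -5155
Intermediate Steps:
Function('N')(n) = Mul(2, n, Add(5, n)) (Function('N')(n) = Mul(Add(5, n), Mul(2, n)) = Mul(2, n, Add(5, n)))
G = 93 (G = Add(-7, Mul(2, 5, Add(5, 5))) = Add(-7, Mul(2, 5, 10)) = Add(-7, 100) = 93)
Add(Mul(-128, Add(Add(8, 42), -9)), G) = Add(Mul(-128, Add(Add(8, 42), -9)), 93) = Add(Mul(-128, Add(50, -9)), 93) = Add(Mul(-128, 41), 93) = Add(-5248, 93) = -5155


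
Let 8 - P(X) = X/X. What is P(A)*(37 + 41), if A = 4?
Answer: 546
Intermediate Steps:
P(X) = 7 (P(X) = 8 - X/X = 8 - 1*1 = 8 - 1 = 7)
P(A)*(37 + 41) = 7*(37 + 41) = 7*78 = 546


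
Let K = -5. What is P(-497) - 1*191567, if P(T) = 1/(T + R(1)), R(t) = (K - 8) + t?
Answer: -97507604/509 ≈ -1.9157e+5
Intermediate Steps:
R(t) = -13 + t (R(t) = (-5 - 8) + t = -13 + t)
P(T) = 1/(-12 + T) (P(T) = 1/(T + (-13 + 1)) = 1/(T - 12) = 1/(-12 + T))
P(-497) - 1*191567 = 1/(-12 - 497) - 1*191567 = 1/(-509) - 191567 = -1/509 - 191567 = -97507604/509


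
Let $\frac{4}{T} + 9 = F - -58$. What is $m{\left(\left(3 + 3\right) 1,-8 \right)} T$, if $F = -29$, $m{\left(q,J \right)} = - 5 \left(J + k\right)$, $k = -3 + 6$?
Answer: $5$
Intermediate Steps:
$k = 3$
$m{\left(q,J \right)} = -15 - 5 J$ ($m{\left(q,J \right)} = - 5 \left(J + 3\right) = - 5 \left(3 + J\right) = -15 - 5 J$)
$T = \frac{1}{5}$ ($T = \frac{4}{-9 - -29} = \frac{4}{-9 + \left(-29 + 58\right)} = \frac{4}{-9 + 29} = \frac{4}{20} = 4 \cdot \frac{1}{20} = \frac{1}{5} \approx 0.2$)
$m{\left(\left(3 + 3\right) 1,-8 \right)} T = \left(-15 - -40\right) \frac{1}{5} = \left(-15 + 40\right) \frac{1}{5} = 25 \cdot \frac{1}{5} = 5$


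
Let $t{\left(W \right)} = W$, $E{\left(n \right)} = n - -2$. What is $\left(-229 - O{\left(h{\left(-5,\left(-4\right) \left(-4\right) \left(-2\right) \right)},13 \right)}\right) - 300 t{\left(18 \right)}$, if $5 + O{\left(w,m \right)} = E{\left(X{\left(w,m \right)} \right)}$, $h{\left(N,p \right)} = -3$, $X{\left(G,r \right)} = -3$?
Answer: $-5623$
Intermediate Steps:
$E{\left(n \right)} = 2 + n$ ($E{\left(n \right)} = n + 2 = 2 + n$)
$O{\left(w,m \right)} = -6$ ($O{\left(w,m \right)} = -5 + \left(2 - 3\right) = -5 - 1 = -6$)
$\left(-229 - O{\left(h{\left(-5,\left(-4\right) \left(-4\right) \left(-2\right) \right)},13 \right)}\right) - 300 t{\left(18 \right)} = \left(-229 - -6\right) - 5400 = \left(-229 + 6\right) - 5400 = -223 - 5400 = -5623$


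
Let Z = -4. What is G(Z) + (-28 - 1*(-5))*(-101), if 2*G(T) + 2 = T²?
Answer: 2330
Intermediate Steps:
G(T) = -1 + T²/2
G(Z) + (-28 - 1*(-5))*(-101) = (-1 + (½)*(-4)²) + (-28 - 1*(-5))*(-101) = (-1 + (½)*16) + (-28 + 5)*(-101) = (-1 + 8) - 23*(-101) = 7 + 2323 = 2330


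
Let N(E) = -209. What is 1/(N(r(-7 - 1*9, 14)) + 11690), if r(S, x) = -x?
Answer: 1/11481 ≈ 8.7100e-5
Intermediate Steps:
1/(N(r(-7 - 1*9, 14)) + 11690) = 1/(-209 + 11690) = 1/11481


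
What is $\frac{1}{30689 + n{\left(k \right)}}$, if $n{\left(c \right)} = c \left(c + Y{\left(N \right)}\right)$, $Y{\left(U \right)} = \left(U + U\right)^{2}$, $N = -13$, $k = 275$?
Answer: $\frac{1}{292214} \approx 3.4221 \cdot 10^{-6}$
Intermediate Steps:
$Y{\left(U \right)} = 4 U^{2}$ ($Y{\left(U \right)} = \left(2 U\right)^{2} = 4 U^{2}$)
$n{\left(c \right)} = c \left(676 + c\right)$ ($n{\left(c \right)} = c \left(c + 4 \left(-13\right)^{2}\right) = c \left(c + 4 \cdot 169\right) = c \left(c + 676\right) = c \left(676 + c\right)$)
$\frac{1}{30689 + n{\left(k \right)}} = \frac{1}{30689 + 275 \left(676 + 275\right)} = \frac{1}{30689 + 275 \cdot 951} = \frac{1}{30689 + 261525} = \frac{1}{292214}$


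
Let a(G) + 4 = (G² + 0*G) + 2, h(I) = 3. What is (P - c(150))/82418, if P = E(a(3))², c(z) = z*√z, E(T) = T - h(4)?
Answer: 8/41209 - 375*√6/41209 ≈ -0.022096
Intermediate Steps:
a(G) = -2 + G² (a(G) = -4 + ((G² + 0*G) + 2) = -4 + ((G² + 0) + 2) = -4 + (G² + 2) = -4 + (2 + G²) = -2 + G²)
E(T) = -3 + T (E(T) = T - 1*3 = T - 3 = -3 + T)
c(z) = z^(3/2)
P = 16 (P = (-3 + (-2 + 3²))² = (-3 + (-2 + 9))² = (-3 + 7)² = 4² = 16)
(P - c(150))/82418 = (16 - 150^(3/2))/82418 = (16 - 750*√6)*(1/82418) = 8/41209 - 375*√6/41209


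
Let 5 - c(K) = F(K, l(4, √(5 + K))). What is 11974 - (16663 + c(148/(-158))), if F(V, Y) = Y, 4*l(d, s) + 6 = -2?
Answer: -4696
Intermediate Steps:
l(d, s) = -2 (l(d, s) = -3/2 + (¼)*(-2) = -3/2 - ½ = -2)
c(K) = 7 (c(K) = 5 - 1*(-2) = 5 + 2 = 7)
11974 - (16663 + c(148/(-158))) = 11974 - (16663 + 7) = 11974 - 1*16670 = 11974 - 16670 = -4696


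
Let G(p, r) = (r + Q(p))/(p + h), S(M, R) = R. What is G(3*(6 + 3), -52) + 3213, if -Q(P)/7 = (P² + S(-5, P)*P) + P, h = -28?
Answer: 13660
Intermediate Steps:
Q(P) = -14*P² - 7*P (Q(P) = -7*((P² + P*P) + P) = -7*((P² + P²) + P) = -7*(2*P² + P) = -7*(P + 2*P²) = -14*P² - 7*P)
G(p, r) = (r - 7*p*(1 + 2*p))/(-28 + p) (G(p, r) = (r - 7*p*(1 + 2*p))/(p - 28) = (r - 7*p*(1 + 2*p))/(-28 + p))
G(3*(6 + 3), -52) + 3213 = (-52 - 7*3*(6 + 3)*(1 + 2*(3*(6 + 3))))/(-28 + 3*(6 + 3)) + 3213 = (-52 - 7*3*9*(1 + 2*(3*9)))/(-28 + 3*9) + 3213 = (-52 - 7*27*(1 + 2*27))/(-28 + 27) + 3213 = (-52 - 7*27*(1 + 54))/(-1) + 3213 = -(-52 - 7*27*55) + 3213 = -(-52 - 10395) + 3213 = -1*(-10447) + 3213 = 10447 + 3213 = 13660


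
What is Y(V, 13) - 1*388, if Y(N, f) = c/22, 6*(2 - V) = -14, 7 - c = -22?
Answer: -8507/22 ≈ -386.68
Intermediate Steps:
c = 29 (c = 7 - 1*(-22) = 7 + 22 = 29)
V = 13/3 (V = 2 - ⅙*(-14) = 2 + 7/3 = 13/3 ≈ 4.3333)
Y(N, f) = 29/22
Y(V, 13) - 1*388 = 29/22 - 1*388 = 29/22 - 388 = -8507/22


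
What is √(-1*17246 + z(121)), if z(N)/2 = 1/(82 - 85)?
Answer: 2*I*√38805/3 ≈ 131.33*I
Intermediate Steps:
z(N) = -⅔ (z(N) = 2/(82 - 85) = 2/(-3) = 2*(-⅓) = -⅔)
√(-1*17246 + z(121)) = √(-1*17246 - ⅔) = √(-17246 - ⅔) = √(-51740/3) = 2*I*√38805/3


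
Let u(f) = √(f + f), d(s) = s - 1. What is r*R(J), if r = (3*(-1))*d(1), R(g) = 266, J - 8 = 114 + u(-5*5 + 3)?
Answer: 0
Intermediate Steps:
d(s) = -1 + s
u(f) = √2*√f (u(f) = √(2*f) = √2*√f)
J = 122 + 2*I*√11 (J = 8 + (114 + √2*√(-5*5 + 3)) = 8 + (114 + √2*√(-25 + 3)) = 8 + (114 + √2*√(-22)) = 8 + (114 + √2*(I*√22)) = 8 + (114 + 2*I*√11) = 122 + 2*I*√11 ≈ 122.0 + 6.6332*I)
r = 0 (r = (3*(-1))*(-1 + 1) = -3*0 = 0)
r*R(J) = 0*266 = 0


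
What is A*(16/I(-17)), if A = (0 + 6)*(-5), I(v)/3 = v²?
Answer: -160/289 ≈ -0.55363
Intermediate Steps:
I(v) = 3*v²
A = -30 (A = 6*(-5) = -30)
A*(16/I(-17)) = -480/(3*(-17)²) = -480/(3*289) = -480/867 = -30*16/867 = -160/289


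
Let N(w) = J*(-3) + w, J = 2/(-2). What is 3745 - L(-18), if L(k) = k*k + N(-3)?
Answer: 3421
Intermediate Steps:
J = -1 (J = 2*(-½) = -1)
N(w) = 3 + w (N(w) = -1*(-3) + w = 3 + w)
L(k) = k² (L(k) = k*k + (3 - 3) = k² + 0 = k²)
3745 - L(-18) = 3745 - 1*(-18)² = 3745 - 1*324 = 3745 - 324 = 3421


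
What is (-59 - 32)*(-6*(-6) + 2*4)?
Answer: -4004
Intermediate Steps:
(-59 - 32)*(-6*(-6) + 2*4) = -91*(36 + 8) = -91*44 = -4004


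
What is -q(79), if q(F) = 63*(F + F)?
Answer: -9954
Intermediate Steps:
q(F) = 126*F (q(F) = 63*(2*F) = 126*F)
-q(79) = -126*79 = -1*9954 = -9954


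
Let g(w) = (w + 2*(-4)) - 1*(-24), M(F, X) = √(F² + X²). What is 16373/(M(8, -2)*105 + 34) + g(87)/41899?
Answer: -683744679/922448384 + 1719165*√17/374272 ≈ 18.198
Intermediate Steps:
g(w) = 16 + w (g(w) = (w - 8) + 24 = (-8 + w) + 24 = 16 + w)
16373/(M(8, -2)*105 + 34) + g(87)/41899 = 16373/(√(8² + (-2)²)*105 + 34) + (16 + 87)/41899 = 16373/(√(64 + 4)*105 + 34) + 103*(1/41899) = 16373/(√68*105 + 34) + 103/41899 = 16373/((2*√17)*105 + 34) + 103/41899 = 16373/(210*√17 + 34) + 103/41899 = 16373/(34 + 210*√17) + 103/41899 = 103/41899 + 16373/(34 + 210*√17)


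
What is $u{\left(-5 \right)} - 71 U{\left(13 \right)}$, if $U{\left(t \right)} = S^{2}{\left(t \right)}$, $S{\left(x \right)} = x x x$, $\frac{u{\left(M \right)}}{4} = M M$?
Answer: $-342703339$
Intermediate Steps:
$u{\left(M \right)} = 4 M^{2}$ ($u{\left(M \right)} = 4 M M = 4 M^{2}$)
$S{\left(x \right)} = x^{3}$ ($S{\left(x \right)} = x^{2} x = x^{3}$)
$U{\left(t \right)} = t^{6}$ ($U{\left(t \right)} = \left(t^{3}\right)^{2} = t^{6}$)
$u{\left(-5 \right)} - 71 U{\left(13 \right)} = 4 \left(-5\right)^{2} - 71 \cdot 13^{6} = 4 \cdot 25 - 342703439 = 100 - 342703439 = -342703339$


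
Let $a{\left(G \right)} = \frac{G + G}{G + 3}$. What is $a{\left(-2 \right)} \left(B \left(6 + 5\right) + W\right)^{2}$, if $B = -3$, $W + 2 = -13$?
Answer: $-9216$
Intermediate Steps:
$W = -15$ ($W = -2 - 13 = -15$)
$a{\left(G \right)} = \frac{2 G}{3 + G}$
$a{\left(-2 \right)} \left(B \left(6 + 5\right) + W\right)^{2} = 2 \left(-2\right) \frac{1}{3 - 2} \left(- 3 \left(6 + 5\right) - 15\right)^{2} = 2 \left(-2\right) 1^{-1} \left(\left(-3\right) 11 - 15\right)^{2} = 2 \left(-2\right) 1 \left(-33 - 15\right)^{2} = - 4 \left(-48\right)^{2} = \left(-4\right) 2304 = -9216$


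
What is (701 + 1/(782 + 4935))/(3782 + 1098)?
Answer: 2003809/13949480 ≈ 0.14365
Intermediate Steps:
(701 + 1/(782 + 4935))/(3782 + 1098) = (701 + 1/5717)/4880 = (701 + 1/5717)*(1/4880) = (4007618/5717)*(1/4880) = 2003809/13949480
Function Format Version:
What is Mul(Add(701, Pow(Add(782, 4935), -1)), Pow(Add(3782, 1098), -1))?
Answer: Rational(2003809, 13949480) ≈ 0.14365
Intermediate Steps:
Mul(Add(701, Pow(Add(782, 4935), -1)), Pow(Add(3782, 1098), -1)) = Mul(Add(701, Pow(5717, -1)), Pow(4880, -1)) = Mul(Add(701, Rational(1, 5717)), Rational(1, 4880)) = Mul(Rational(4007618, 5717), Rational(1, 4880)) = Rational(2003809, 13949480)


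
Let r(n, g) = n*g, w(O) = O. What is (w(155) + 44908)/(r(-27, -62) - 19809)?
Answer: -5007/2015 ≈ -2.4849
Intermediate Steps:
r(n, g) = g*n
(w(155) + 44908)/(r(-27, -62) - 19809) = (155 + 44908)/(-62*(-27) - 19809) = 45063/(1674 - 19809) = 45063/(-18135) = 45063*(-1/18135) = -5007/2015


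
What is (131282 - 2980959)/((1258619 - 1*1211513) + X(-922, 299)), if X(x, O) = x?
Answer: -123899/2008 ≈ -61.703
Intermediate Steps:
(131282 - 2980959)/((1258619 - 1*1211513) + X(-922, 299)) = (131282 - 2980959)/((1258619 - 1*1211513) - 922) = -2849677/((1258619 - 1211513) - 922) = -2849677/(47106 - 922) = -2849677/46184 = -2849677*1/46184 = -123899/2008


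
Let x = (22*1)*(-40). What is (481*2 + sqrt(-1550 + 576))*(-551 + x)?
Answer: -1376622 - 1431*I*sqrt(974) ≈ -1.3766e+6 - 44660.0*I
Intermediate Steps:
x = -880 (x = 22*(-40) = -880)
(481*2 + sqrt(-1550 + 576))*(-551 + x) = (481*2 + sqrt(-1550 + 576))*(-551 - 880) = (962 + sqrt(-974))*(-1431) = (962 + I*sqrt(974))*(-1431) = -1376622 - 1431*I*sqrt(974)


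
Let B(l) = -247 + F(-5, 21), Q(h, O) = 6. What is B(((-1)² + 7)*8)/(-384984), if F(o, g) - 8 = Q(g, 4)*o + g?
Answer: 31/48123 ≈ 0.00064418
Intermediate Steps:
F(o, g) = 8 + g + 6*o (F(o, g) = 8 + (6*o + g) = 8 + (g + 6*o) = 8 + g + 6*o)
B(l) = -248 (B(l) = -247 + (8 + 21 + 6*(-5)) = -247 + (8 + 21 - 30) = -247 - 1 = -248)
B(((-1)² + 7)*8)/(-384984) = -248/(-384984) = -248*(-1/384984) = 31/48123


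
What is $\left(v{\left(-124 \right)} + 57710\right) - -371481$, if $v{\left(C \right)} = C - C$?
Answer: $429191$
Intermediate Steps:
$v{\left(C \right)} = 0$
$\left(v{\left(-124 \right)} + 57710\right) - -371481 = \left(0 + 57710\right) - -371481 = 57710 + 371481 = 429191$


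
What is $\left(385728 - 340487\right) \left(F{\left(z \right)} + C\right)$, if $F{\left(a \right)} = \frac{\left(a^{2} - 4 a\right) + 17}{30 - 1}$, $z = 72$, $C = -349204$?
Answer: $- \frac{457929537723}{29} \approx -1.5791 \cdot 10^{10}$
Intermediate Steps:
$F{\left(a \right)} = \frac{17}{29} - \frac{4 a}{29} + \frac{a^{2}}{29}$ ($F{\left(a \right)} = \frac{17 + a^{2} - 4 a}{29} = \left(17 + a^{2} - 4 a\right) \frac{1}{29} = \frac{17}{29} - \frac{4 a}{29} + \frac{a^{2}}{29}$)
$\left(385728 - 340487\right) \left(F{\left(z \right)} + C\right) = \left(385728 - 340487\right) \left(\left(\frac{17}{29} - \frac{288}{29} + \frac{72^{2}}{29}\right) - 349204\right) = 45241 \left(\left(\frac{17}{29} - \frac{288}{29} + \frac{1}{29} \cdot 5184\right) - 349204\right) = 45241 \left(\left(\frac{17}{29} - \frac{288}{29} + \frac{5184}{29}\right) - 349204\right) = 45241 \left(\frac{4913}{29} - 349204\right) = 45241 \left(- \frac{10122003}{29}\right) = - \frac{457929537723}{29}$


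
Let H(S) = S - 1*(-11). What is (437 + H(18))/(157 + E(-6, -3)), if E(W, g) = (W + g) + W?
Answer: 233/71 ≈ 3.2817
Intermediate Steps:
H(S) = 11 + S (H(S) = S + 11 = 11 + S)
E(W, g) = g + 2*W
(437 + H(18))/(157 + E(-6, -3)) = (437 + (11 + 18))/(157 + (-3 + 2*(-6))) = (437 + 29)/(157 + (-3 - 12)) = 466/(157 - 15) = 466/142 = 466*(1/142) = 233/71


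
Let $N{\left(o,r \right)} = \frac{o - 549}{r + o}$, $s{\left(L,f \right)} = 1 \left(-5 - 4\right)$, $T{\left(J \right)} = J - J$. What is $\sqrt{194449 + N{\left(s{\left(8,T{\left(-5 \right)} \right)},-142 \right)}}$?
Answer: $\frac{\sqrt{4433715907}}{151} \approx 440.97$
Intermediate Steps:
$T{\left(J \right)} = 0$
$s{\left(L,f \right)} = -9$ ($s{\left(L,f \right)} = 1 \left(-9\right) = -9$)
$N{\left(o,r \right)} = \frac{-549 + o}{o + r}$
$\sqrt{194449 + N{\left(s{\left(8,T{\left(-5 \right)} \right)},-142 \right)}} = \sqrt{194449 + \frac{-549 - 9}{-9 - 142}} = \sqrt{194449 + \frac{1}{-151} \left(-558\right)} = \sqrt{194449 - - \frac{558}{151}} = \sqrt{194449 + \frac{558}{151}} = \sqrt{\frac{29362357}{151}} = \frac{\sqrt{4433715907}}{151}$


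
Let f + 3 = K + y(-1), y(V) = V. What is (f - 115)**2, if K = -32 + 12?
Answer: 19321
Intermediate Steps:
K = -20
f = -24 (f = -3 + (-20 - 1) = -3 - 21 = -24)
(f - 115)**2 = (-24 - 115)**2 = (-139)**2 = 19321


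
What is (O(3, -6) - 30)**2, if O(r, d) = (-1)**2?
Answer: 841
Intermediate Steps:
O(r, d) = 1
(O(3, -6) - 30)**2 = (1 - 30)**2 = (-29)**2 = 841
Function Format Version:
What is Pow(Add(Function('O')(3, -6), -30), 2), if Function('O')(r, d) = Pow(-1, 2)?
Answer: 841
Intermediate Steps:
Function('O')(r, d) = 1
Pow(Add(Function('O')(3, -6), -30), 2) = Pow(Add(1, -30), 2) = Pow(-29, 2) = 841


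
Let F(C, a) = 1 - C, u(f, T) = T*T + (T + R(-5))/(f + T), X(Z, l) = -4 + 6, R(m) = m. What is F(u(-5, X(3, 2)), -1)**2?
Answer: 16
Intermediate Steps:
X(Z, l) = 2
u(f, T) = T**2 + (-5 + T)/(T + f) (u(f, T) = T*T + (T - 5)/(f + T) = T**2 + (-5 + T)/(T + f))
F(u(-5, X(3, 2)), -1)**2 = (1 - (-5 + 2 + 2**3 - 5*2**2)/(2 - 5))**2 = (1 - (-5 + 2 + 8 - 5*4)/(-3))**2 = (1 - (-1)*(-5 + 2 + 8 - 20)/3)**2 = (1 - (-1)*(-15)/3)**2 = (1 - 1*5)**2 = (1 - 5)**2 = (-4)**2 = 16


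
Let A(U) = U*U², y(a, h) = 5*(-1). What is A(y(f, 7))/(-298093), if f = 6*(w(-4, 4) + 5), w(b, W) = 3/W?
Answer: 125/298093 ≈ 0.00041933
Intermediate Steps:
f = 69/2 (f = 6*(3/4 + 5) = 6*(3*(¼) + 5) = 6*(¾ + 5) = 6*(23/4) = 69/2 ≈ 34.500)
y(a, h) = -5
A(U) = U³
A(y(f, 7))/(-298093) = (-5)³/(-298093) = -125*(-1/298093) = 125/298093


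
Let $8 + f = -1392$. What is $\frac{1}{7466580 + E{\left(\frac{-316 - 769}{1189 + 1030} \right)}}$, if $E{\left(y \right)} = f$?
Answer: $\frac{1}{7465180} \approx 1.3396 \cdot 10^{-7}$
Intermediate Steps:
$f = -1400$ ($f = -8 - 1392 = -1400$)
$E{\left(y \right)} = -1400$
$\frac{1}{7466580 + E{\left(\frac{-316 - 769}{1189 + 1030} \right)}} = \frac{1}{7466580 - 1400} = \frac{1}{7465180}$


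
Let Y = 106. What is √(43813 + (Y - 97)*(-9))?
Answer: 58*√13 ≈ 209.12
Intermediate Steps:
√(43813 + (Y - 97)*(-9)) = √(43813 + (106 - 97)*(-9)) = √(43813 + 9*(-9)) = √(43813 - 81) = √43732 = 58*√13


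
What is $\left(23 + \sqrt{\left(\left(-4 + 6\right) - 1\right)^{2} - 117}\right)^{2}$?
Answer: $413 + 92 i \sqrt{29} \approx 413.0 + 495.44 i$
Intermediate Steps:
$\left(23 + \sqrt{\left(\left(-4 + 6\right) - 1\right)^{2} - 117}\right)^{2} = \left(23 + \sqrt{\left(2 - 1\right)^{2} - 117}\right)^{2} = \left(23 + \sqrt{1^{2} - 117}\right)^{2} = \left(23 + \sqrt{1 - 117}\right)^{2} = \left(23 + \sqrt{-116}\right)^{2} = \left(23 + 2 i \sqrt{29}\right)^{2}$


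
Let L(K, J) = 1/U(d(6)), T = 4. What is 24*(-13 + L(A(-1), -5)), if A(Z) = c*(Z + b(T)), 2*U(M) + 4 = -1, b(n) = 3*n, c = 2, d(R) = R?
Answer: -1608/5 ≈ -321.60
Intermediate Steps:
U(M) = -5/2 (U(M) = -2 + (½)*(-1) = -2 - ½ = -5/2)
A(Z) = 24 + 2*Z (A(Z) = 2*(Z + 3*4) = 2*(Z + 12) = 2*(12 + Z) = 24 + 2*Z)
L(K, J) = -⅖ (L(K, J) = 1/(-5/2) = -⅖)
24*(-13 + L(A(-1), -5)) = 24*(-13 - ⅖) = 24*(-67/5) = -1608/5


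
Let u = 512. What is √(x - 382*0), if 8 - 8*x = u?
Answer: 3*I*√7 ≈ 7.9373*I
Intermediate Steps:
x = -63 (x = 1 - ⅛*512 = 1 - 64 = -63)
√(x - 382*0) = √(-63 - 382*0) = √(-63 + 0) = √(-63) = 3*I*√7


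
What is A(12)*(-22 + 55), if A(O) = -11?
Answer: -363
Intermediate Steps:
A(12)*(-22 + 55) = -11*(-22 + 55) = -11*33 = -363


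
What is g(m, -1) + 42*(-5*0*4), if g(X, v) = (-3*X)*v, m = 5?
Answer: 15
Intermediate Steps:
g(X, v) = -3*X*v
g(m, -1) + 42*(-5*0*4) = -3*5*(-1) + 42*(-5*0*4) = 15 + 42*(0*4) = 15 + 42*0 = 15 + 0 = 15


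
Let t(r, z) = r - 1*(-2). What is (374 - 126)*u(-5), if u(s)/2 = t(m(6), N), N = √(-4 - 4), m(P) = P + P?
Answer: 6944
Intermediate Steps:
m(P) = 2*P
N = 2*I*√2 (N = √(-8) = 2*I*√2 ≈ 2.8284*I)
t(r, z) = 2 + r (t(r, z) = r + 2 = 2 + r)
u(s) = 28 (u(s) = 2*(2 + 2*6) = 2*(2 + 12) = 2*14 = 28)
(374 - 126)*u(-5) = (374 - 126)*28 = 248*28 = 6944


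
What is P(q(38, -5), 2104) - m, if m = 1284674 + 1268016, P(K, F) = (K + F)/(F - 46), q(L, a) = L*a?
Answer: -875572351/343 ≈ -2.5527e+6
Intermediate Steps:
P(K, F) = (F + K)/(-46 + F)
m = 2552690
P(q(38, -5), 2104) - m = (2104 + 38*(-5))/(-46 + 2104) - 1*2552690 = (2104 - 190)/2058 - 2552690 = (1/2058)*1914 - 2552690 = 319/343 - 2552690 = -875572351/343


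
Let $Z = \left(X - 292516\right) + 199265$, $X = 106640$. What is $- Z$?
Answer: $-13389$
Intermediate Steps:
$Z = 13389$ ($Z = \left(106640 - 292516\right) + 199265 = -185876 + 199265 = 13389$)
$- Z = \left(-1\right) 13389 = -13389$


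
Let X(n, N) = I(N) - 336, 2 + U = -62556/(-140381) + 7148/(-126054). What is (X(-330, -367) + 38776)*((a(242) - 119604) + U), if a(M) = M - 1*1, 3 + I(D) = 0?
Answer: -40593830936739755969/8847793287 ≈ -4.5880e+9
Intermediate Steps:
I(D) = -3 (I(D) = -3 + 0 = -3)
a(M) = -1 + M (a(M) = M - 1 = -1 + M)
U = -14254591256/8847793287 (U = -2 + (-62556/(-140381) + 7148/(-126054)) = -2 + (-62556*(-1/140381) + 7148*(-1/126054)) = -2 + (62556/140381 - 3574/63027) = -2 + 3440995318/8847793287 = -14254591256/8847793287 ≈ -1.6111)
X(n, N) = -339 (X(n, N) = -3 - 336 = -339)
(X(-330, -367) + 38776)*((a(242) - 119604) + U) = (-339 + 38776)*(((-1 + 242) - 119604) - 14254591256/8847793287) = 38437*((241 - 119604) - 14254591256/8847793287) = 38437*(-119363 - 14254591256/8847793287) = 38437*(-1056113404707437/8847793287) = -40593830936739755969/8847793287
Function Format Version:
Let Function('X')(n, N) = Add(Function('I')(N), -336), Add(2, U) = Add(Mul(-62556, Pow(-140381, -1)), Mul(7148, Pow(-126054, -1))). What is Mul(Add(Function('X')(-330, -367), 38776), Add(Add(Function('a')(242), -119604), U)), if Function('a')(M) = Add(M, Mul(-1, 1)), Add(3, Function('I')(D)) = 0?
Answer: Rational(-40593830936739755969, 8847793287) ≈ -4.5880e+9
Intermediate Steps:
Function('I')(D) = -3 (Function('I')(D) = Add(-3, 0) = -3)
Function('a')(M) = Add(-1, M) (Function('a')(M) = Add(M, -1) = Add(-1, M))
U = Rational(-14254591256, 8847793287) (U = Add(-2, Add(Mul(-62556, Pow(-140381, -1)), Mul(7148, Pow(-126054, -1)))) = Add(-2, Add(Mul(-62556, Rational(-1, 140381)), Mul(7148, Rational(-1, 126054)))) = Add(-2, Add(Rational(62556, 140381), Rational(-3574, 63027))) = Add(-2, Rational(3440995318, 8847793287)) = Rational(-14254591256, 8847793287) ≈ -1.6111)
Function('X')(n, N) = -339 (Function('X')(n, N) = Add(-3, -336) = -339)
Mul(Add(Function('X')(-330, -367), 38776), Add(Add(Function('a')(242), -119604), U)) = Mul(Add(-339, 38776), Add(Add(Add(-1, 242), -119604), Rational(-14254591256, 8847793287))) = Mul(38437, Add(Add(241, -119604), Rational(-14254591256, 8847793287))) = Mul(38437, Add(-119363, Rational(-14254591256, 8847793287))) = Mul(38437, Rational(-1056113404707437, 8847793287)) = Rational(-40593830936739755969, 8847793287)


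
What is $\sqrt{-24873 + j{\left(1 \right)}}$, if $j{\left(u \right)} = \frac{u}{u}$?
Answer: $2 i \sqrt{6218} \approx 157.71 i$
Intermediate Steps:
$j{\left(u \right)} = 1$
$\sqrt{-24873 + j{\left(1 \right)}} = \sqrt{-24873 + 1} = \sqrt{-24872} = 2 i \sqrt{6218}$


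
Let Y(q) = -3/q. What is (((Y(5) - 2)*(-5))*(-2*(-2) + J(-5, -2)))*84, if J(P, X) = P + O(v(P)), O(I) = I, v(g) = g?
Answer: -6552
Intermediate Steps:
J(P, X) = 2*P (J(P, X) = P + P = 2*P)
(((Y(5) - 2)*(-5))*(-2*(-2) + J(-5, -2)))*84 = (((-3/5 - 2)*(-5))*(-2*(-2) + 2*(-5)))*84 = (((-3*⅕ - 2)*(-5))*(4 - 10))*84 = (((-⅗ - 2)*(-5))*(-6))*84 = (-13/5*(-5)*(-6))*84 = (13*(-6))*84 = -78*84 = -6552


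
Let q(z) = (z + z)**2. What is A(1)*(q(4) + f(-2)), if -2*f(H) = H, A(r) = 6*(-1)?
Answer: -390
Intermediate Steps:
A(r) = -6
f(H) = -H/2
q(z) = 4*z**2 (q(z) = (2*z)**2 = 4*z**2)
A(1)*(q(4) + f(-2)) = -6*(4*4**2 - 1/2*(-2)) = -6*(4*16 + 1) = -6*(64 + 1) = -6*65 = -390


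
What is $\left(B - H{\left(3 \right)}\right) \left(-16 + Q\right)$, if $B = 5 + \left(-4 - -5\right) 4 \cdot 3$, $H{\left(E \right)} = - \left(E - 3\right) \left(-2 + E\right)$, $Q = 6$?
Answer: $-170$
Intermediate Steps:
$H{\left(E \right)} = - \left(-3 + E\right) \left(-2 + E\right)$
$B = 17$ ($B = 5 + \left(-4 + 5\right) 12 = 5 + 1 \cdot 12 = 5 + 12 = 17$)
$\left(B - H{\left(3 \right)}\right) \left(-16 + Q\right) = \left(17 - \left(-6 - 3^{2} + 5 \cdot 3\right)\right) \left(-16 + 6\right) = \left(17 - \left(-6 - 9 + 15\right)\right) \left(-10\right) = \left(17 - 0\right) \left(-10\right) = \left(17 + 0\right) \left(-10\right) = 17 \left(-10\right) = -170$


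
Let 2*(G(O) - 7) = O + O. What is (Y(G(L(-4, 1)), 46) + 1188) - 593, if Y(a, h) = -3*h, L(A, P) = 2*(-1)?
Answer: 457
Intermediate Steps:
L(A, P) = -2
G(O) = 7 + O (G(O) = 7 + (O + O)/2 = 7 + (2*O)/2 = 7 + O)
(Y(G(L(-4, 1)), 46) + 1188) - 593 = (-3*46 + 1188) - 593 = (-138 + 1188) - 593 = 1050 - 593 = 457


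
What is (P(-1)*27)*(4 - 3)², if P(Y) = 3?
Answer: 81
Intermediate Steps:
(P(-1)*27)*(4 - 3)² = (3*27)*(4 - 3)² = 81*1² = 81*1 = 81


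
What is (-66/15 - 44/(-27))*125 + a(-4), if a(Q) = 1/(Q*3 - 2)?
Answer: -130927/378 ≈ -346.37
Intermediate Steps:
a(Q) = 1/(-2 + 3*Q) (a(Q) = 1/(3*Q - 2) = 1/(-2 + 3*Q))
(-66/15 - 44/(-27))*125 + a(-4) = (-66/15 - 44/(-27))*125 + 1/(-2 + 3*(-4)) = (-66*1/15 - 44*(-1/27))*125 + 1/(-2 - 12) = (-22/5 + 44/27)*125 + 1/(-14) = -374/135*125 - 1/14 = -9350/27 - 1/14 = -130927/378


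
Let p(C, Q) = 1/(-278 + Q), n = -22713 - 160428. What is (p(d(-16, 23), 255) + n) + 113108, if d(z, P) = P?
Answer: -1610760/23 ≈ -70033.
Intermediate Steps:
n = -183141
(p(d(-16, 23), 255) + n) + 113108 = (1/(-278 + 255) - 183141) + 113108 = (1/(-23) - 183141) + 113108 = (-1/23 - 183141) + 113108 = -4212244/23 + 113108 = -1610760/23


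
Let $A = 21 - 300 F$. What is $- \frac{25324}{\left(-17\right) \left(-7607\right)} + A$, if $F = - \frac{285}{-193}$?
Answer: $- \frac{10537532125}{24958567} \approx -422.2$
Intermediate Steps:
$F = \frac{285}{193}$ ($F = \left(-285\right) \left(- \frac{1}{193}\right) = \frac{285}{193} \approx 1.4767$)
$A = - \frac{81447}{193}$ ($A = 21 - \frac{85500}{193} = - \frac{81447}{193} \approx -422.01$)
$- \frac{25324}{\left(-17\right) \left(-7607\right)} + A = - \frac{25324}{\left(-17\right) \left(-7607\right)} - \frac{81447}{193} = - \frac{25324}{129319} - \frac{81447}{193} = - \frac{10537532125}{24958567}$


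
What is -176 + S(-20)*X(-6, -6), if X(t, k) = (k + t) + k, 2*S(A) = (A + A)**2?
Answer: -14576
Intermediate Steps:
S(A) = 2*A**2 (S(A) = (A + A)**2/2 = (2*A)**2/2 = (4*A**2)/2 = 2*A**2)
X(t, k) = t + 2*k
-176 + S(-20)*X(-6, -6) = -176 + (2*(-20)**2)*(-6 + 2*(-6)) = -176 + (2*400)*(-6 - 12) = -176 + 800*(-18) = -176 - 14400 = -14576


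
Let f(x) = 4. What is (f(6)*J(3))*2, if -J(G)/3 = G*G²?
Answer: -648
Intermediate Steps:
J(G) = -3*G³ (J(G) = -3*G*G² = -3*G³)
(f(6)*J(3))*2 = (4*(-3*3³))*2 = (4*(-3*27))*2 = (4*(-81))*2 = -324*2 = -648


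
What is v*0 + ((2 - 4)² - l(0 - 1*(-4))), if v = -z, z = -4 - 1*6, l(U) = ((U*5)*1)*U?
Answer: -76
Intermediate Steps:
l(U) = 5*U² (l(U) = ((5*U)*1)*U = (5*U)*U = 5*U²)
z = -10 (z = -4 - 6 = -10)
v = 10 (v = -1*(-10) = 10)
v*0 + ((2 - 4)² - l(0 - 1*(-4))) = 10*0 + ((2 - 4)² - 5*(0 - 1*(-4))²) = 0 + ((-2)² - 5*(0 + 4)²) = 0 + (4 - 5*4²) = 0 + (4 - 5*16) = 0 + (4 - 1*80) = 0 + (4 - 80) = 0 - 76 = -76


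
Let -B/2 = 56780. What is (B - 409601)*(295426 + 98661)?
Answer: -206170949007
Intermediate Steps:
B = -113560 (B = -2*56780 = -113560)
(B - 409601)*(295426 + 98661) = (-113560 - 409601)*(295426 + 98661) = -523161*394087 = -206170949007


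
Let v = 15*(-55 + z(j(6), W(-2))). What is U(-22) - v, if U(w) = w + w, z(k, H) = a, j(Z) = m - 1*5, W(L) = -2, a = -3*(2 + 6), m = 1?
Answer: 1141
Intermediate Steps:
a = -24 (a = -3*8 = -24)
j(Z) = -4 (j(Z) = 1 - 1*5 = 1 - 5 = -4)
z(k, H) = -24
v = -1185 (v = 15*(-55 - 24) = 15*(-79) = -1185)
U(w) = 2*w
U(-22) - v = 2*(-22) - 1*(-1185) = -44 + 1185 = 1141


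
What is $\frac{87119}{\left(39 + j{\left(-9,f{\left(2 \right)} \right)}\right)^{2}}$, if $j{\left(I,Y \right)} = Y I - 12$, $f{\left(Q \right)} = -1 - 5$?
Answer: $\frac{87119}{6561} \approx 13.278$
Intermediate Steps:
$f{\left(Q \right)} = -6$
$j{\left(I,Y \right)} = -12 + I Y$ ($j{\left(I,Y \right)} = I Y - 12 = -12 + I Y$)
$\frac{87119}{\left(39 + j{\left(-9,f{\left(2 \right)} \right)}\right)^{2}} = \frac{87119}{\left(39 - -42\right)^{2}} = \frac{87119}{\left(39 + \left(-12 + 54\right)\right)^{2}} = \frac{87119}{\left(39 + 42\right)^{2}} = \frac{87119}{81^{2}} = \frac{87119}{6561}$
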